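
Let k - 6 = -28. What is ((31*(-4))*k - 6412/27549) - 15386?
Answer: -348721654/27549 ≈ -12658.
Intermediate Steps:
k = -22 (k = 6 - 28 = -22)
((31*(-4))*k - 6412/27549) - 15386 = ((31*(-4))*(-22) - 6412/27549) - 15386 = (-124*(-22) - 6412*1/27549) - 15386 = (2728 - 6412/27549) - 15386 = 75147260/27549 - 15386 = -348721654/27549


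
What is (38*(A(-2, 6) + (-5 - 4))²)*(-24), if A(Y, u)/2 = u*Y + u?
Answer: -402192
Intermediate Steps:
A(Y, u) = 2*u + 2*Y*u (A(Y, u) = 2*(u*Y + u) = 2*(Y*u + u) = 2*(u + Y*u) = 2*u + 2*Y*u)
(38*(A(-2, 6) + (-5 - 4))²)*(-24) = (38*(2*6*(1 - 2) + (-5 - 4))²)*(-24) = (38*(2*6*(-1) - 9)²)*(-24) = (38*(-12 - 9)²)*(-24) = (38*(-21)²)*(-24) = (38*441)*(-24) = 16758*(-24) = -402192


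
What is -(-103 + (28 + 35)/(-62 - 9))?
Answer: 7376/71 ≈ 103.89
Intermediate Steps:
-(-103 + (28 + 35)/(-62 - 9)) = -(-103 + 63/(-71)) = -(-103 + 63*(-1/71)) = -(-103 - 63/71) = -1*(-7376/71) = 7376/71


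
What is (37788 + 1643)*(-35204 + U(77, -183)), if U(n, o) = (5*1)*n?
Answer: -1372947989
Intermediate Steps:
U(n, o) = 5*n
(37788 + 1643)*(-35204 + U(77, -183)) = (37788 + 1643)*(-35204 + 5*77) = 39431*(-35204 + 385) = 39431*(-34819) = -1372947989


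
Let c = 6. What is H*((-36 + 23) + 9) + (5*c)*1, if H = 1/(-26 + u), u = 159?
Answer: 3986/133 ≈ 29.970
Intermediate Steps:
H = 1/133 (H = 1/(-26 + 159) = 1/133 ≈ 0.0075188)
H*((-36 + 23) + 9) + (5*c)*1 = ((-36 + 23) + 9)/133 + (5*6)*1 = (-13 + 9)/133 + 30*1 = (1/133)*(-4) + 30 = -4/133 + 30 = 3986/133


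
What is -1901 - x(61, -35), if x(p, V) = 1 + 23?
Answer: -1925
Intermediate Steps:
x(p, V) = 24
-1901 - x(61, -35) = -1901 - 1*24 = -1901 - 24 = -1925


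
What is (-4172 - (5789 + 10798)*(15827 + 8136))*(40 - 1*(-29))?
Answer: -27426013257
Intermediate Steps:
(-4172 - (5789 + 10798)*(15827 + 8136))*(40 - 1*(-29)) = (-4172 - 16587*23963)*(40 + 29) = (-4172 - 1*397474281)*69 = (-4172 - 397474281)*69 = -397478453*69 = -27426013257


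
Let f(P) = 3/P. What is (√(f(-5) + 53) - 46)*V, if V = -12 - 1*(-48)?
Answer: -1656 + 36*√1310/5 ≈ -1395.4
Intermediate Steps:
V = 36 (V = -12 + 48 = 36)
(√(f(-5) + 53) - 46)*V = (√(3/(-5) + 53) - 46)*36 = (√(3*(-⅕) + 53) - 46)*36 = (√(-⅗ + 53) - 46)*36 = (√(262/5) - 46)*36 = (√1310/5 - 46)*36 = (-46 + √1310/5)*36 = -1656 + 36*√1310/5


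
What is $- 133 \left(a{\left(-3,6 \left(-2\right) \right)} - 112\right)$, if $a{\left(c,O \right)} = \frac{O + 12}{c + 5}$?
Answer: $14896$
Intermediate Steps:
$a{\left(c,O \right)} = \frac{12 + O}{5 + c}$
$- 133 \left(a{\left(-3,6 \left(-2\right) \right)} - 112\right) = - 133 \left(\frac{12 + 6 \left(-2\right)}{5 - 3} - 112\right) = - 133 \left(\frac{12 - 12}{2} - 112\right) = - 133 \left(\frac{1}{2} \cdot 0 - 112\right) = - 133 \left(0 - 112\right) = \left(-133\right) \left(-112\right) = 14896$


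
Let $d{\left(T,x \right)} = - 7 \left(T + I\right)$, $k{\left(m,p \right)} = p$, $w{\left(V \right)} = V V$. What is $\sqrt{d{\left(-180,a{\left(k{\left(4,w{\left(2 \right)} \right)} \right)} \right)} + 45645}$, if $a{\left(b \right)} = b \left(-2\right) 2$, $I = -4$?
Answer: $\sqrt{46933} \approx 216.64$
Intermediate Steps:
$w{\left(V \right)} = V^{2}$
$a{\left(b \right)} = - 4 b$ ($a{\left(b \right)} = - 2 b 2 = - 4 b$)
$d{\left(T,x \right)} = 28 - 7 T$ ($d{\left(T,x \right)} = - 7 \left(T - 4\right) = - 7 \left(-4 + T\right) = 28 - 7 T$)
$\sqrt{d{\left(-180,a{\left(k{\left(4,w{\left(2 \right)} \right)} \right)} \right)} + 45645} = \sqrt{\left(28 - -1260\right) + 45645} = \sqrt{\left(28 + 1260\right) + 45645} = \sqrt{1288 + 45645} = \sqrt{46933}$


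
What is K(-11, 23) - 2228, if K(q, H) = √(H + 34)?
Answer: -2228 + √57 ≈ -2220.4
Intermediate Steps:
K(q, H) = √(34 + H)
K(-11, 23) - 2228 = √(34 + 23) - 2228 = √57 - 2228 = -2228 + √57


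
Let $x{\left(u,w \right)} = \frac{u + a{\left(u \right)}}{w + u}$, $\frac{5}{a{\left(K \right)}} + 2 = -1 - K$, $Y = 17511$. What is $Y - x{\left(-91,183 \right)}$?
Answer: $\frac{141777059}{8096} \approx 17512.0$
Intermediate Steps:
$a{\left(K \right)} = \frac{5}{-3 - K}$ ($a{\left(K \right)} = \frac{5}{-2 - \left(1 + K\right)} = \frac{5}{-3 - K}$)
$x{\left(u,w \right)} = \frac{u - \frac{5}{3 + u}}{u + w}$ ($x{\left(u,w \right)} = \frac{u - \frac{5}{3 + u}}{w + u} = \frac{u - \frac{5}{3 + u}}{u + w}$)
$Y - x{\left(-91,183 \right)} = 17511 - \frac{-5 - 91 \left(3 - 91\right)}{\left(3 - 91\right) \left(-91 + 183\right)} = 17511 - \frac{-5 - -8008}{\left(-88\right) 92} = 17511 - \left(- \frac{1}{88}\right) \frac{1}{92} \left(-5 + 8008\right) = 17511 - \left(- \frac{1}{88}\right) \frac{1}{92} \cdot 8003 = 17511 - - \frac{8003}{8096} = 17511 + \frac{8003}{8096} = \frac{141777059}{8096}$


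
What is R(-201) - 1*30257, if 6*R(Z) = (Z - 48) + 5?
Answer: -90893/3 ≈ -30298.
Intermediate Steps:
R(Z) = -43/6 + Z/6 (R(Z) = ((Z - 48) + 5)/6 = ((-48 + Z) + 5)/6 = (-43 + Z)/6 = -43/6 + Z/6)
R(-201) - 1*30257 = (-43/6 + (1/6)*(-201)) - 1*30257 = (-43/6 - 67/2) - 30257 = -122/3 - 30257 = -90893/3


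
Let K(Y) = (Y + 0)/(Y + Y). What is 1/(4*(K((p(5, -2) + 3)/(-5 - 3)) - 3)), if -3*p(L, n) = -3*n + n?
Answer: -1/10 ≈ -0.10000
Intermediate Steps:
p(L, n) = 2*n/3 (p(L, n) = -(-3*n + n)/3 = -(-2)*n/3 = 2*n/3)
K(Y) = 1/2 (K(Y) = Y/((2*Y)) = Y*(1/(2*Y)) = 1/2)
1/(4*(K((p(5, -2) + 3)/(-5 - 3)) - 3)) = 1/(4*(1/2 - 3)) = 1/(4*(-5/2)) = 1/(-10) = -1/10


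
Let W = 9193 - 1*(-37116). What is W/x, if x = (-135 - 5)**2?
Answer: 46309/19600 ≈ 2.3627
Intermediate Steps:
W = 46309 (W = 9193 + 37116 = 46309)
x = 19600 (x = (-140)**2 = 19600)
W/x = 46309/19600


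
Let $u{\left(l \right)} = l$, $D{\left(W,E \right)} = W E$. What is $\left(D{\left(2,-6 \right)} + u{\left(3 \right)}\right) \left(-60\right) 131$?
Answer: $70740$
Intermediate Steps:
$D{\left(W,E \right)} = E W$
$\left(D{\left(2,-6 \right)} + u{\left(3 \right)}\right) \left(-60\right) 131 = \left(\left(-6\right) 2 + 3\right) \left(-60\right) 131 = \left(-12 + 3\right) \left(-60\right) 131 = \left(-9\right) \left(-60\right) 131 = 540 \cdot 131 = 70740$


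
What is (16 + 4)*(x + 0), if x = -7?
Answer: -140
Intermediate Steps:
(16 + 4)*(x + 0) = (16 + 4)*(-7 + 0) = 20*(-7) = -140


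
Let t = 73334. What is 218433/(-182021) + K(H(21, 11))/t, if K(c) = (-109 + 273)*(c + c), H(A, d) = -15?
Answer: -8457054471/6674164007 ≈ -1.2671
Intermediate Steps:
K(c) = 328*c (K(c) = 164*(2*c) = 328*c)
218433/(-182021) + K(H(21, 11))/t = 218433/(-182021) + (328*(-15))/73334 = 218433*(-1/182021) - 4920*1/73334 = -218433/182021 - 2460/36667 = -8457054471/6674164007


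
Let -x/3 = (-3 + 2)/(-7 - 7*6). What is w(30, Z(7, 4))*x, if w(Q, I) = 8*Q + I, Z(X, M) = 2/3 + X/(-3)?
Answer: -715/49 ≈ -14.592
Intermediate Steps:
Z(X, M) = ⅔ - X/3 (Z(X, M) = 2*(⅓) + X*(-⅓) = ⅔ - X/3)
w(Q, I) = I + 8*Q
x = -3/49 (x = -3*(-3 + 2)/(-7 - 7*6) = -(-3)/(-7 - 42) = -(-3)/(-49) = -(-3)*(-1)/49 = -3*1/49 = -3/49 ≈ -0.061224)
w(30, Z(7, 4))*x = ((⅔ - ⅓*7) + 8*30)*(-3/49) = ((⅔ - 7/3) + 240)*(-3/49) = (-5/3 + 240)*(-3/49) = (715/3)*(-3/49) = -715/49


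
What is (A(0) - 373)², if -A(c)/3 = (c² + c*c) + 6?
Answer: 152881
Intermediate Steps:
A(c) = -18 - 6*c² (A(c) = -3*((c² + c*c) + 6) = -3*((c² + c²) + 6) = -3*(2*c² + 6) = -3*(6 + 2*c²) = -18 - 6*c²)
(A(0) - 373)² = ((-18 - 6*0²) - 373)² = ((-18 - 6*0) - 373)² = ((-18 + 0) - 373)² = (-18 - 373)² = (-391)² = 152881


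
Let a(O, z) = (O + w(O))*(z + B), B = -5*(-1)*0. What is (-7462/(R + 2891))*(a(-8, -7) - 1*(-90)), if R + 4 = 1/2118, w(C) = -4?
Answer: -211537368/470359 ≈ -449.74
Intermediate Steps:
B = 0 (B = 5*0 = 0)
R = -8471/2118 (R = -4 + 1/2118 = -8471/2118 ≈ -3.9995)
a(O, z) = z*(-4 + O) (a(O, z) = (O - 4)*(z + 0) = (-4 + O)*z = z*(-4 + O))
(-7462/(R + 2891))*(a(-8, -7) - 1*(-90)) = (-7462/(-8471/2118 + 2891))*(-7*(-4 - 8) - 1*(-90)) = (-7462/6114667/2118)*(-7*(-12) + 90) = (-7462*2118/6114667)*(84 + 90) = -1215732/470359*174 = -211537368/470359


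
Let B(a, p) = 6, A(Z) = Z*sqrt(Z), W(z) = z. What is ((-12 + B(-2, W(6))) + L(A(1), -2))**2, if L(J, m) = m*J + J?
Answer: 49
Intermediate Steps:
A(Z) = Z**(3/2)
L(J, m) = J + J*m (L(J, m) = J*m + J = J + J*m)
((-12 + B(-2, W(6))) + L(A(1), -2))**2 = ((-12 + 6) + 1**(3/2)*(1 - 2))**2 = (-6 + 1*(-1))**2 = (-6 - 1)**2 = (-7)**2 = 49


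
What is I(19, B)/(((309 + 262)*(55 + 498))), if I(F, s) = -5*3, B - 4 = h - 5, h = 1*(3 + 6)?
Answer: -15/315763 ≈ -4.7504e-5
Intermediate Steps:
h = 9 (h = 1*9 = 9)
B = 8 (B = 4 + (9 - 5) = 4 + 4 = 8)
I(F, s) = -15
I(19, B)/(((309 + 262)*(55 + 498))) = -15*1/((55 + 498)*(309 + 262)) = -15/(571*553) = -15/315763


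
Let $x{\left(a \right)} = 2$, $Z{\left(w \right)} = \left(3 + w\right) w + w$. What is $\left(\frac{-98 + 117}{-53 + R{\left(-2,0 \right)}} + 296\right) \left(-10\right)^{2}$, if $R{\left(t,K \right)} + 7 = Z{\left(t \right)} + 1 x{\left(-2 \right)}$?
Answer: $\frac{916650}{31} \approx 29569.0$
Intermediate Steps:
$Z{\left(w \right)} = w + w \left(3 + w\right)$ ($Z{\left(w \right)} = w \left(3 + w\right) + w = w + w \left(3 + w\right)$)
$R{\left(t,K \right)} = -5 + t \left(4 + t\right)$ ($R{\left(t,K \right)} = -7 + \left(t \left(4 + t\right) + 1 \cdot 2\right) = -7 + \left(t \left(4 + t\right) + 2\right) = -7 + \left(2 + t \left(4 + t\right)\right) = -5 + t \left(4 + t\right)$)
$\left(\frac{-98 + 117}{-53 + R{\left(-2,0 \right)}} + 296\right) \left(-10\right)^{2} = \left(\frac{-98 + 117}{-53 - \left(5 + 2 \left(4 - 2\right)\right)} + 296\right) \left(-10\right)^{2} = \left(\frac{19}{-53 - 9} + 296\right) 100 = \left(\frac{19}{-62} + 296\right) 100 = \left(19 \left(- \frac{1}{62}\right) + 296\right) 100 = \left(- \frac{19}{62} + 296\right) 100 = \frac{18333}{62} \cdot 100 = \frac{916650}{31}$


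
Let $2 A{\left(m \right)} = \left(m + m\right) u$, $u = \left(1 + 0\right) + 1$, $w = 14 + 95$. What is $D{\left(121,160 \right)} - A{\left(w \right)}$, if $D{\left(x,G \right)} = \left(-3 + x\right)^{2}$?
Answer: $13706$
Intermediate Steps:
$w = 109$
$u = 2$ ($u = 1 + 1 = 2$)
$A{\left(m \right)} = 2 m$ ($A{\left(m \right)} = \frac{\left(m + m\right) 2}{2} = \frac{2 m 2}{2} = \frac{4 m}{2} = 2 m$)
$D{\left(121,160 \right)} - A{\left(w \right)} = \left(-3 + 121\right)^{2} - 2 \cdot 109 = 118^{2} - 218 = 13924 - 218 = 13706$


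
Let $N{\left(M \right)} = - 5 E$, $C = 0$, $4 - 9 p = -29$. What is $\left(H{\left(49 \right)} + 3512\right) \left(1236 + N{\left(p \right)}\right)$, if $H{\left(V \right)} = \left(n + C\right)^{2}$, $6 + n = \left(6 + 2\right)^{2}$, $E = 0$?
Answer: $8498736$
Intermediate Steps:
$p = \frac{11}{3}$ ($p = \frac{4}{9} - - \frac{29}{9} = \frac{4}{9} + \frac{29}{9} = \frac{11}{3} \approx 3.6667$)
$n = 58$ ($n = -6 + \left(6 + 2\right)^{2} = -6 + 8^{2} = -6 + 64 = 58$)
$N{\left(M \right)} = 0$ ($N{\left(M \right)} = \left(-5\right) 0 = 0$)
$H{\left(V \right)} = 3364$ ($H{\left(V \right)} = \left(58 + 0\right)^{2} = 58^{2} = 3364$)
$\left(H{\left(49 \right)} + 3512\right) \left(1236 + N{\left(p \right)}\right) = \left(3364 + 3512\right) \left(1236 + 0\right) = 6876 \cdot 1236 = 8498736$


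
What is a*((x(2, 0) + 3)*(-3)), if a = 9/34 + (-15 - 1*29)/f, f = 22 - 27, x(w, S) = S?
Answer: -13869/170 ≈ -81.582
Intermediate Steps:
f = -5
a = 1541/170 (a = 9/34 + (-15 - 1*29)/(-5) = 9*(1/34) + (-15 - 29)*(-⅕) = 9/34 - 44*(-⅕) = 9/34 + 44/5 = 1541/170 ≈ 9.0647)
a*((x(2, 0) + 3)*(-3)) = 1541*((0 + 3)*(-3))/170 = 1541*(3*(-3))/170 = (1541/170)*(-9) = -13869/170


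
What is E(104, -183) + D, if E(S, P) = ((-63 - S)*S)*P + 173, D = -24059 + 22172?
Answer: 3176630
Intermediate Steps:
D = -1887
E(S, P) = 173 + P*S*(-63 - S) (E(S, P) = (S*(-63 - S))*P + 173 = P*S*(-63 - S) + 173 = 173 + P*S*(-63 - S))
E(104, -183) + D = (173 - 1*(-183)*104² - 63*(-183)*104) - 1887 = (173 - 1*(-183)*10816 + 1199016) - 1887 = (173 + 1979328 + 1199016) - 1887 = 3178517 - 1887 = 3176630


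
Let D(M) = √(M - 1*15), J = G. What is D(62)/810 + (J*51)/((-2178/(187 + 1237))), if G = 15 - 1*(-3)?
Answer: -72624/121 + √47/810 ≈ -600.19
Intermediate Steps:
G = 18 (G = 15 + 3 = 18)
J = 18
D(M) = √(-15 + M) (D(M) = √(M - 15) = √(-15 + M))
D(62)/810 + (J*51)/((-2178/(187 + 1237))) = √(-15 + 62)/810 + (18*51)/((-2178/(187 + 1237))) = √47*(1/810) + 918/((-2178/1424)) = √47/810 + 918/((-2178*1/1424)) = √47/810 + 918/(-1089/712) = √47/810 + 918*(-712/1089) = √47/810 - 72624/121 = -72624/121 + √47/810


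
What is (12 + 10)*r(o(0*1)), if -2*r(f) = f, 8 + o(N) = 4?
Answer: 44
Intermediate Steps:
o(N) = -4 (o(N) = -8 + 4 = -4)
r(f) = -f/2
(12 + 10)*r(o(0*1)) = (12 + 10)*(-½*(-4)) = 22*2 = 44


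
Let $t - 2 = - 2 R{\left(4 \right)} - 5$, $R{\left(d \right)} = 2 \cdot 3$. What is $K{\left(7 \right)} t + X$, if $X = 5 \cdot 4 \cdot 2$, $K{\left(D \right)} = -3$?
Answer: $85$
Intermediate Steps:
$R{\left(d \right)} = 6$
$X = 40$ ($X = 20 \cdot 2 = 40$)
$t = -15$ ($t = 2 - 17 = -15$)
$K{\left(7 \right)} t + X = \left(-3\right) \left(-15\right) + 40 = 45 + 40 = 85$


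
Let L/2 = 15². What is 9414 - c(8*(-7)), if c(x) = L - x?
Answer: 8908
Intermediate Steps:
L = 450 (L = 2*15² = 2*225 = 450)
c(x) = 450 - x
9414 - c(8*(-7)) = 9414 - (450 - 8*(-7)) = 9414 - (450 - 1*(-56)) = 9414 - (450 + 56) = 9414 - 1*506 = 9414 - 506 = 8908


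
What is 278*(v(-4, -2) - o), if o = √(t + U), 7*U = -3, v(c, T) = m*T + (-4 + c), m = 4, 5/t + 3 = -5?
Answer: -4448 - 139*I*√826/14 ≈ -4448.0 - 285.35*I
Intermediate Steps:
t = -5/8 (t = 5/(-3 - 5) = 5/(-8) = 5*(-⅛) = -5/8 ≈ -0.62500)
v(c, T) = -4 + c + 4*T (v(c, T) = 4*T + (-4 + c) = -4 + c + 4*T)
U = -3/7 (U = (⅐)*(-3) = -3/7 ≈ -0.42857)
o = I*√826/28 (o = √(-5/8 - 3/7) = √(-59/56) = I*√826/28 ≈ 1.0264*I)
278*(v(-4, -2) - o) = 278*((-4 - 4 + 4*(-2)) - I*√826/28) = 278*((-4 - 4 - 8) - I*√826/28) = 278*(-16 - I*√826/28) = -4448 - 139*I*√826/14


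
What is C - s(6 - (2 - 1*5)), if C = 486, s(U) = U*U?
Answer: 405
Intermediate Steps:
s(U) = U**2
C - s(6 - (2 - 1*5)) = 486 - (6 - (2 - 1*5))**2 = 486 - (6 - (2 - 5))**2 = 486 - (6 - 1*(-3))**2 = 486 - (6 + 3)**2 = 486 - 1*9**2 = 486 - 1*81 = 486 - 81 = 405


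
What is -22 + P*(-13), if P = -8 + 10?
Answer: -48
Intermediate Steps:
P = 2
-22 + P*(-13) = -22 + 2*(-13) = -22 - 26 = -48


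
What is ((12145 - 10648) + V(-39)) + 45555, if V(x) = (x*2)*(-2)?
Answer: 47208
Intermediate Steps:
V(x) = -4*x (V(x) = (2*x)*(-2) = -4*x)
((12145 - 10648) + V(-39)) + 45555 = ((12145 - 10648) - 4*(-39)) + 45555 = (1497 + 156) + 45555 = 1653 + 45555 = 47208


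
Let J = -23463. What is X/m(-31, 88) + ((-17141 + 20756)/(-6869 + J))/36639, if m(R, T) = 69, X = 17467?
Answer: 93776199583/370444716 ≈ 253.15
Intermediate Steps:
X/m(-31, 88) + ((-17141 + 20756)/(-6869 + J))/36639 = 17467/69 + ((-17141 + 20756)/(-6869 - 23463))/36639 = 17467*(1/69) + (3615/(-30332))*(1/36639) = 17467/69 + (3615*(-1/30332))*(1/36639) = 17467/69 - 3615/30332*1/36639 = 17467/69 - 1205/370444716 = 93776199583/370444716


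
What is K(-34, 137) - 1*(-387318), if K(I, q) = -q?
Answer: 387181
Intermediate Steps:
K(-34, 137) - 1*(-387318) = -1*137 - 1*(-387318) = -137 + 387318 = 387181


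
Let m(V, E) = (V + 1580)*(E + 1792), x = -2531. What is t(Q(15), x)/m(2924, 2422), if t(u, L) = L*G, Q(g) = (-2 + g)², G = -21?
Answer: 7593/2711408 ≈ 0.0028004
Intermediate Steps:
m(V, E) = (1580 + V)*(1792 + E)
t(u, L) = -21*L (t(u, L) = L*(-21) = -21*L)
t(Q(15), x)/m(2924, 2422) = (-21*(-2531))/(2831360 + 1580*2422 + 1792*2924 + 2422*2924) = 53151/(2831360 + 3826760 + 5239808 + 7081928) = 53151/18979856 = 53151*(1/18979856) = 7593/2711408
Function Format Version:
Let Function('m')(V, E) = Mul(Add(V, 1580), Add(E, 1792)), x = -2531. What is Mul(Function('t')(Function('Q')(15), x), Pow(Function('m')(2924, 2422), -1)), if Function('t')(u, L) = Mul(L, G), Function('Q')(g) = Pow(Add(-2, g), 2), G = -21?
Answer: Rational(7593, 2711408) ≈ 0.0028004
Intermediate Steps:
Function('m')(V, E) = Mul(Add(1580, V), Add(1792, E))
Function('t')(u, L) = Mul(-21, L) (Function('t')(u, L) = Mul(L, -21) = Mul(-21, L))
Mul(Function('t')(Function('Q')(15), x), Pow(Function('m')(2924, 2422), -1)) = Mul(Mul(-21, -2531), Pow(Add(2831360, Mul(1580, 2422), Mul(1792, 2924), Mul(2422, 2924)), -1)) = Mul(53151, Pow(Add(2831360, 3826760, 5239808, 7081928), -1)) = Mul(53151, Pow(18979856, -1)) = Mul(53151, Rational(1, 18979856)) = Rational(7593, 2711408)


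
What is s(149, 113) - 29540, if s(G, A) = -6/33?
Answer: -324942/11 ≈ -29540.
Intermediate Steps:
s(G, A) = -2/11 (s(G, A) = -6*1/33 = -2/11)
s(149, 113) - 29540 = -2/11 - 29540 = -324942/11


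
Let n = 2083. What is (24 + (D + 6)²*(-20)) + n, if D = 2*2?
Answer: 107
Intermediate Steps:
D = 4
(24 + (D + 6)²*(-20)) + n = (24 + (4 + 6)²*(-20)) + 2083 = (24 + 10²*(-20)) + 2083 = (24 + 100*(-20)) + 2083 = (24 - 2000) + 2083 = -1976 + 2083 = 107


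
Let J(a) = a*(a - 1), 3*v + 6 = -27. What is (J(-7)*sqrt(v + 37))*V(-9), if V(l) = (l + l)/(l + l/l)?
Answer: 126*sqrt(26) ≈ 642.48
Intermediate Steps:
v = -11 (v = -2 + (1/3)*(-27) = -2 - 9 = -11)
J(a) = a*(-1 + a)
V(l) = 2*l/(1 + l) (V(l) = (2*l)/(l + 1) = (2*l)/(1 + l) = 2*l/(1 + l))
(J(-7)*sqrt(v + 37))*V(-9) = ((-7*(-1 - 7))*sqrt(-11 + 37))*(2*(-9)/(1 - 9)) = ((-7*(-8))*sqrt(26))*(2*(-9)/(-8)) = (56*sqrt(26))*(2*(-9)*(-1/8)) = (56*sqrt(26))*(9/4) = 126*sqrt(26)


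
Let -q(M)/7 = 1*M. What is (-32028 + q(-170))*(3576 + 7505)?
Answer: -341715878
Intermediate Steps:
q(M) = -7*M
(-32028 + q(-170))*(3576 + 7505) = (-32028 - 7*(-170))*(3576 + 7505) = (-32028 + 1190)*11081 = -30838*11081 = -341715878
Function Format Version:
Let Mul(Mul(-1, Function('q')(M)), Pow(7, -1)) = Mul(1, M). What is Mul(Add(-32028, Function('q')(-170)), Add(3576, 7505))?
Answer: -341715878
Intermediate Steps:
Function('q')(M) = Mul(-7, M) (Function('q')(M) = Mul(-7, Mul(1, M)) = Mul(-7, M))
Mul(Add(-32028, Function('q')(-170)), Add(3576, 7505)) = Mul(Add(-32028, Mul(-7, -170)), Add(3576, 7505)) = Mul(Add(-32028, 1190), 11081) = Mul(-30838, 11081) = -341715878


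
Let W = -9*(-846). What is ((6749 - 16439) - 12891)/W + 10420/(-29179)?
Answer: -82025431/24685434 ≈ -3.3228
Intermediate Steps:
W = 7614
((6749 - 16439) - 12891)/W + 10420/(-29179) = ((6749 - 16439) - 12891)/7614 + 10420/(-29179) = (-9690 - 12891)*(1/7614) + 10420*(-1/29179) = -22581*1/7614 - 10420/29179 = -2509/846 - 10420/29179 = -82025431/24685434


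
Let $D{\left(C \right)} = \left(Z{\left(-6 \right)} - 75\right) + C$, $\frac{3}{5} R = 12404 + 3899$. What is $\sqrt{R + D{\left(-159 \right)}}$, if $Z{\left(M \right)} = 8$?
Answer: $\frac{\sqrt{242511}}{3} \approx 164.15$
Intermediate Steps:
$R = \frac{81515}{3}$ ($R = \frac{5 \left(12404 + 3899\right)}{3} = \frac{5}{3} \cdot 16303 = \frac{81515}{3} \approx 27172.0$)
$D{\left(C \right)} = -67 + C$ ($D{\left(C \right)} = \left(8 - 75\right) + C = -67 + C$)
$\sqrt{R + D{\left(-159 \right)}} = \sqrt{\frac{81515}{3} - 226} = \sqrt{\frac{80837}{3}} = \frac{\sqrt{242511}}{3}$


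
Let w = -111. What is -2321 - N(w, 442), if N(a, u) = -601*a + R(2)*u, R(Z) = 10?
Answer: -73452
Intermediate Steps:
N(a, u) = -601*a + 10*u
-2321 - N(w, 442) = -2321 - (-601*(-111) + 10*442) = -2321 - (66711 + 4420) = -2321 - 1*71131 = -2321 - 71131 = -73452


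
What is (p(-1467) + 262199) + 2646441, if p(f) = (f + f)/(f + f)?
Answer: 2908641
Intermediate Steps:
p(f) = 1 (p(f) = (2*f)/((2*f)) = (2*f)*(1/(2*f)) = 1)
(p(-1467) + 262199) + 2646441 = (1 + 262199) + 2646441 = 262200 + 2646441 = 2908641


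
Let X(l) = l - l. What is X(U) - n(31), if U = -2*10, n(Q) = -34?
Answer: 34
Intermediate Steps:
U = -20
X(l) = 0
X(U) - n(31) = 0 - 1*(-34) = 0 + 34 = 34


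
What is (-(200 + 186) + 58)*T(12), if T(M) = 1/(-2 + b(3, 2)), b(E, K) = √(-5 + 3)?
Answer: 328/3 + 164*I*√2/3 ≈ 109.33 + 77.31*I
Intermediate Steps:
b(E, K) = I*√2 (b(E, K) = √(-2) = I*√2)
T(M) = 1/(-2 + I*√2)
(-(200 + 186) + 58)*T(12) = (-(200 + 186) + 58)*(-⅓ - I*√2/6) = (-1*386 + 58)*(-⅓ - I*√2/6) = (-386 + 58)*(-⅓ - I*√2/6) = -328*(-⅓ - I*√2/6) = 328/3 + 164*I*√2/3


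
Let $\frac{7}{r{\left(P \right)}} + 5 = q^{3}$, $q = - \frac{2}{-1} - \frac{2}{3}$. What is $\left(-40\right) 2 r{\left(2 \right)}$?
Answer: $\frac{15120}{71} \approx 212.96$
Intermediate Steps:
$q = \frac{4}{3}$ ($q = \left(-2\right) \left(-1\right) - \frac{2}{3} = 2 - \frac{2}{3} = \frac{4}{3} \approx 1.3333$)
$r{\left(P \right)} = - \frac{189}{71}$ ($r{\left(P \right)} = \frac{7}{-5 + \left(\frac{4}{3}\right)^{3}} = \frac{7}{-5 + \frac{64}{27}} = \frac{7}{- \frac{71}{27}} = 7 \left(- \frac{27}{71}\right) = - \frac{189}{71}$)
$\left(-40\right) 2 r{\left(2 \right)} = \left(-40\right) 2 \left(- \frac{189}{71}\right) = \left(-80\right) \left(- \frac{189}{71}\right) = \frac{15120}{71}$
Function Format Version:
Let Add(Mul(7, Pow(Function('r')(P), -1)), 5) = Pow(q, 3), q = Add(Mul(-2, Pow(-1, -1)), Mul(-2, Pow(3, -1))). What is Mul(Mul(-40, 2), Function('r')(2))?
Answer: Rational(15120, 71) ≈ 212.96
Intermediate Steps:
q = Rational(4, 3) (q = Add(Mul(-2, -1), Mul(-2, Rational(1, 3))) = Add(2, Rational(-2, 3)) = Rational(4, 3) ≈ 1.3333)
Function('r')(P) = Rational(-189, 71) (Function('r')(P) = Mul(7, Pow(Add(-5, Pow(Rational(4, 3), 3)), -1)) = Mul(7, Pow(Add(-5, Rational(64, 27)), -1)) = Mul(7, Pow(Rational(-71, 27), -1)) = Mul(7, Rational(-27, 71)) = Rational(-189, 71))
Mul(Mul(-40, 2), Function('r')(2)) = Mul(Mul(-40, 2), Rational(-189, 71)) = Mul(-80, Rational(-189, 71)) = Rational(15120, 71)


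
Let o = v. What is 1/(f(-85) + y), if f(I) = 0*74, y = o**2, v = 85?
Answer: 1/7225 ≈ 0.00013841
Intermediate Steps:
o = 85
y = 7225 (y = 85**2 = 7225)
f(I) = 0
1/(f(-85) + y) = 1/(0 + 7225) = 1/7225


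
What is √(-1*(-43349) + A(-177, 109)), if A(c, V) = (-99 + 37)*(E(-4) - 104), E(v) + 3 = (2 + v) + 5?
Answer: 3*√5533 ≈ 223.15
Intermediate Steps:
E(v) = 4 + v (E(v) = -3 + ((2 + v) + 5) = -3 + (7 + v) = 4 + v)
A(c, V) = 6448 (A(c, V) = (-99 + 37)*((4 - 4) - 104) = -62*(0 - 104) = -62*(-104) = 6448)
√(-1*(-43349) + A(-177, 109)) = √(-1*(-43349) + 6448) = √(43349 + 6448) = √49797 = 3*√5533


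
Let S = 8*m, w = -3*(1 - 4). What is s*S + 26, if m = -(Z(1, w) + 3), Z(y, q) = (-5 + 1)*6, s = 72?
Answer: 12122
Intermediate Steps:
w = 9 (w = -3*(-3) = 9)
Z(y, q) = -24 (Z(y, q) = -4*6 = -24)
m = 21 (m = -(-24 + 3) = -1*(-21) = 21)
S = 168 (S = 8*21 = 168)
s*S + 26 = 72*168 + 26 = 12096 + 26 = 12122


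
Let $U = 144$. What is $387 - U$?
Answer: $243$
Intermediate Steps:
$387 - U = 387 - 144 = 243$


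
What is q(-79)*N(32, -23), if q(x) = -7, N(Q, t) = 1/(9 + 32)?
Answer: -7/41 ≈ -0.17073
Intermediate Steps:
N(Q, t) = 1/41
q(-79)*N(32, -23) = -7*1/41 = -7/41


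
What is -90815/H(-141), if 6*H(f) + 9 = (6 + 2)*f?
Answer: 181630/379 ≈ 479.23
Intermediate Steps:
H(f) = -3/2 + 4*f/3 (H(f) = -3/2 + ((6 + 2)*f)/6 = -3/2 + (8*f)/6 = -3/2 + 4*f/3)
-90815/H(-141) = -90815/(-3/2 + (4/3)*(-141)) = -90815/(-3/2 - 188) = -90815/(-379/2) = -90815*(-2/379) = 181630/379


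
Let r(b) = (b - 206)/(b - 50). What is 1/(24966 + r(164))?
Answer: 19/474347 ≈ 4.0055e-5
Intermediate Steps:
r(b) = (-206 + b)/(-50 + b)
1/(24966 + r(164)) = 1/(24966 + (-206 + 164)/(-50 + 164)) = 1/(24966 - 42/114) = 1/(24966 + (1/114)*(-42)) = 1/(24966 - 7/19) = 1/(474347/19) = 19/474347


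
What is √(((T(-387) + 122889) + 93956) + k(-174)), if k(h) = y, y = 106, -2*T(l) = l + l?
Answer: √217338 ≈ 466.20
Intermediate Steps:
T(l) = -l (T(l) = -(l + l)/2 = -l)
k(h) = 106
√(((T(-387) + 122889) + 93956) + k(-174)) = √(((-1*(-387) + 122889) + 93956) + 106) = √(((387 + 122889) + 93956) + 106) = √((123276 + 93956) + 106) = √(217232 + 106) = √217338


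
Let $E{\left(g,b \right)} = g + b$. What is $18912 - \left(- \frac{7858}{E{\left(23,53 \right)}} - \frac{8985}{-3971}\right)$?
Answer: $\frac{151002295}{7942} \approx 19013.0$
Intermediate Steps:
$E{\left(g,b \right)} = b + g$
$18912 - \left(- \frac{7858}{E{\left(23,53 \right)}} - \frac{8985}{-3971}\right) = 18912 - \left(- \frac{7858}{53 + 23} - \frac{8985}{-3971}\right) = 18912 - \left(- \frac{7858}{76} - - \frac{8985}{3971}\right) = 18912 - \left(\left(-7858\right) \frac{1}{76} + \frac{8985}{3971}\right) = 18912 - \left(- \frac{3929}{38} + \frac{8985}{3971}\right) = 18912 - - \frac{803191}{7942} = 18912 + \frac{803191}{7942} = \frac{151002295}{7942}$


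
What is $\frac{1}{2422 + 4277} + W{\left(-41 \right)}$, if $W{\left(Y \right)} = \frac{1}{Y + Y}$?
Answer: $- \frac{6617}{549318} \approx -0.012046$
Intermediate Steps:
$W{\left(Y \right)} = \frac{1}{2 Y}$
$\frac{1}{2422 + 4277} + W{\left(-41 \right)} = \frac{1}{2422 + 4277} + \frac{1}{2 \left(-41\right)} = \frac{1}{6699} + \frac{1}{2} \left(- \frac{1}{41}\right) = \frac{1}{6699} - \frac{1}{82} = - \frac{6617}{549318}$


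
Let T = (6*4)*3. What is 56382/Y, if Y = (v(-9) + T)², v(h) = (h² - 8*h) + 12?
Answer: 18794/18723 ≈ 1.0038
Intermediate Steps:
v(h) = 12 + h² - 8*h
T = 72 (T = 24*3 = 72)
Y = 56169 (Y = ((12 + (-9)² - 8*(-9)) + 72)² = ((12 + 81 + 72) + 72)² = (165 + 72)² = 237² = 56169)
56382/Y = 56382/56169 = 56382*(1/56169) = 18794/18723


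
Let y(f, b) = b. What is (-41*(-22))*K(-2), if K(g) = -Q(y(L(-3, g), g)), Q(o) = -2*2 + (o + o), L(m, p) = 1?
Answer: 7216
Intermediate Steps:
Q(o) = -4 + 2*o
K(g) = 4 - 2*g (K(g) = -(-4 + 2*g) = 4 - 2*g)
(-41*(-22))*K(-2) = (-41*(-22))*(4 - 2*(-2)) = 902*(4 + 4) = 902*8 = 7216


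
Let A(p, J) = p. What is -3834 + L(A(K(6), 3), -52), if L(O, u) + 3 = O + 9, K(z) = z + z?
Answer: -3816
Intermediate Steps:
K(z) = 2*z
L(O, u) = 6 + O (L(O, u) = -3 + (O + 9) = -3 + (9 + O) = 6 + O)
-3834 + L(A(K(6), 3), -52) = -3834 + (6 + 2*6) = -3834 + (6 + 12) = -3834 + 18 = -3816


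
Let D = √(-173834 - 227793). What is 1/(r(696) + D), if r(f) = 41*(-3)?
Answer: -123/416756 - I*√401627/416756 ≈ -0.00029514 - 0.0015207*I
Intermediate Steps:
D = I*√401627 (D = √(-401627) = I*√401627 ≈ 633.74*I)
r(f) = -123
1/(r(696) + D) = 1/(-123 + I*√401627)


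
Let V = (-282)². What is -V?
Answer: -79524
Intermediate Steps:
V = 79524
-V = -1*79524 = -79524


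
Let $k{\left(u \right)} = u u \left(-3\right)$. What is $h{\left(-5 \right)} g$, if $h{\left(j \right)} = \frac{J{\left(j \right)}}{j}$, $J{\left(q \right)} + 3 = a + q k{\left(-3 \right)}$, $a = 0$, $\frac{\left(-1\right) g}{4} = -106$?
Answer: $- \frac{55968}{5} \approx -11194.0$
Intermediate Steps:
$g = 424$ ($g = \left(-4\right) \left(-106\right) = 424$)
$k{\left(u \right)} = - 3 u^{2}$ ($k{\left(u \right)} = u^{2} \left(-3\right) = - 3 u^{2}$)
$J{\left(q \right)} = -3 - 27 q$ ($J{\left(q \right)} = -3 + \left(0 + q \left(- 3 \left(-3\right)^{2}\right)\right) = -3 + \left(0 + q \left(\left(-3\right) 9\right)\right) = -3 + \left(0 + q \left(-27\right)\right) = -3 + \left(0 - 27 q\right) = -3 - 27 q$)
$h{\left(j \right)} = \frac{-3 - 27 j}{j}$
$h{\left(-5 \right)} g = \left(-27 - \frac{3}{-5}\right) 424 = \left(-27 - - \frac{3}{5}\right) 424 = \left(-27 + \frac{3}{5}\right) 424 = \left(- \frac{132}{5}\right) 424 = - \frac{55968}{5}$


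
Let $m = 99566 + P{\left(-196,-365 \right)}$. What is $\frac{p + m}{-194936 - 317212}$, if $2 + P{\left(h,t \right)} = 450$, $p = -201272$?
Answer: $\frac{50629}{256074} \approx 0.19771$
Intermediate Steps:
$P{\left(h,t \right)} = 448$ ($P{\left(h,t \right)} = -2 + 450 = 448$)
$m = 100014$ ($m = 99566 + 448 = 100014$)
$\frac{p + m}{-194936 - 317212} = \frac{-201272 + 100014}{-194936 - 317212} = - \frac{101258}{-512148} = \left(-101258\right) \left(- \frac{1}{512148}\right) = \frac{50629}{256074}$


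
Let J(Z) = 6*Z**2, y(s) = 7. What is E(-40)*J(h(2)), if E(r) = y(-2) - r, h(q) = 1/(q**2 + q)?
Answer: 47/6 ≈ 7.8333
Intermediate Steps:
h(q) = 1/(q + q**2)
E(r) = 7 - r
E(-40)*J(h(2)) = (7 - 1*(-40))*(6*(1/(2*(1 + 2)))**2) = (7 + 40)*(6*((1/2)/3)**2) = 47*(6*((1/2)*(1/3))**2) = 47*(6*(1/6)**2) = 47*(6*(1/36)) = 47*(1/6) = 47/6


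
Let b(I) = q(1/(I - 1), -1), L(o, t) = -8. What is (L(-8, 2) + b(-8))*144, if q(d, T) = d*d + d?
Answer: -10496/9 ≈ -1166.2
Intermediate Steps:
q(d, T) = d + d² (q(d, T) = d² + d = d + d²)
b(I) = (1 + 1/(-1 + I))/(-1 + I) (b(I) = (1 + 1/(I - 1))/(I - 1) = (1 + 1/(-1 + I))/(-1 + I))
(L(-8, 2) + b(-8))*144 = (-8 - 8/(-1 - 8)²)*144 = (-8 - 8/(-9)²)*144 = (-8 - 8*1/81)*144 = (-8 - 8/81)*144 = -656/81*144 = -10496/9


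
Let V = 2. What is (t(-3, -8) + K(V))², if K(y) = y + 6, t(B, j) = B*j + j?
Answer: 576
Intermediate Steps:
t(B, j) = j + B*j
K(y) = 6 + y
(t(-3, -8) + K(V))² = (-8*(1 - 3) + (6 + 2))² = (-8*(-2) + 8)² = (16 + 8)² = 24² = 576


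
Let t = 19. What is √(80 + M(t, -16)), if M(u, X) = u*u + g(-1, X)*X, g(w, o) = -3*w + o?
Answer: √649 ≈ 25.475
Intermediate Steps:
g(w, o) = o - 3*w
M(u, X) = u² + X*(3 + X) (M(u, X) = u*u + (X - 3*(-1))*X = u² + (X + 3)*X = u² + (3 + X)*X = u² + X*(3 + X))
√(80 + M(t, -16)) = √(80 + (19² - 16*(3 - 16))) = √(80 + (361 - 16*(-13))) = √(80 + (361 + 208)) = √(80 + 569) = √649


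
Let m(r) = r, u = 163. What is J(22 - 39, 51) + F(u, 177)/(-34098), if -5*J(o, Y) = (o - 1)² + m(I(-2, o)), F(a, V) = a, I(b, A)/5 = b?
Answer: -10707587/170490 ≈ -62.805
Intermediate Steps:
I(b, A) = 5*b
J(o, Y) = 2 - (-1 + o)²/5 (J(o, Y) = -((o - 1)² + 5*(-2))/5 = -((-1 + o)² - 10)/5 = -(-10 + (-1 + o)²)/5 = 2 - (-1 + o)²/5)
J(22 - 39, 51) + F(u, 177)/(-34098) = (2 - (-1 + (22 - 39))²/5) + 163/(-34098) = (2 - (-1 - 17)²/5) + 163*(-1/34098) = (2 - ⅕*(-18)²) - 163/34098 = (2 - ⅕*324) - 163/34098 = (2 - 324/5) - 163/34098 = -314/5 - 163/34098 = -10707587/170490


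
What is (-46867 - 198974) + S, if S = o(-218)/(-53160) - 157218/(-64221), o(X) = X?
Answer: -139881656783617/568998060 ≈ -2.4584e+5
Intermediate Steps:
S = 1395284843/568998060 (S = -218/(-53160) - 157218/(-64221) = -218*(-1/53160) - 157218*(-1/64221) = 109/26580 + 52406/21407 = 1395284843/568998060 ≈ 2.4522)
(-46867 - 198974) + S = (-46867 - 198974) + 1395284843/568998060 = -245841 + 1395284843/568998060 = -139881656783617/568998060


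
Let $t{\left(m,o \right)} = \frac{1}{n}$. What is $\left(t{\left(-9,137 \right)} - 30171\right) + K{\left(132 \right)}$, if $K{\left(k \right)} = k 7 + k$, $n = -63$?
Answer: $- \frac{1834246}{63} \approx -29115.0$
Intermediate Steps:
$t{\left(m,o \right)} = - \frac{1}{63}$ ($t{\left(m,o \right)} = \frac{1}{-63} = - \frac{1}{63}$)
$K{\left(k \right)} = 8 k$ ($K{\left(k \right)} = 7 k + k = 8 k$)
$\left(t{\left(-9,137 \right)} - 30171\right) + K{\left(132 \right)} = \left(- \frac{1}{63} - 30171\right) + 8 \cdot 132 = - \frac{1900774}{63} + 1056 = - \frac{1834246}{63}$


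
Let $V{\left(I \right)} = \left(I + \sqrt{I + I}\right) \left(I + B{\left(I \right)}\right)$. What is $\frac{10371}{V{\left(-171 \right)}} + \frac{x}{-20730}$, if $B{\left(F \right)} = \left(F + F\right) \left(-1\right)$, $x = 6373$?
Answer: $- \frac{14945307}{22713170} - \frac{3457 i \sqrt{38}}{562077} \approx -0.658 - 0.037914 i$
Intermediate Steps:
$B{\left(F \right)} = - 2 F$ ($B{\left(F \right)} = 2 F \left(-1\right) = - 2 F$)
$V{\left(I \right)} = - I \left(I + \sqrt{2} \sqrt{I}\right)$ ($V{\left(I \right)} = \left(I + \sqrt{I + I}\right) \left(I - 2 I\right) = \left(I + \sqrt{2 I}\right) \left(- I\right) = \left(I + \sqrt{2} \sqrt{I}\right) \left(- I\right) = - I \left(I + \sqrt{2} \sqrt{I}\right)$)
$\frac{10371}{V{\left(-171 \right)}} + \frac{x}{-20730} = \frac{10371}{- \left(-171\right)^{2} - \sqrt{2} \left(-171\right)^{\frac{3}{2}}} + \frac{6373}{-20730} = \frac{10371}{\left(-1\right) 29241 - \sqrt{2} \left(- 513 i \sqrt{19}\right)} + 6373 \left(- \frac{1}{20730}\right) = \frac{10371}{-29241 + 513 i \sqrt{38}} - \frac{6373}{20730} = - \frac{6373}{20730} + \frac{10371}{-29241 + 513 i \sqrt{38}}$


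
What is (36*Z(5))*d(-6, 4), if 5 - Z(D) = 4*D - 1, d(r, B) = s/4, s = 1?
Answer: -126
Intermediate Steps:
d(r, B) = 1/4
Z(D) = 6 - 4*D (Z(D) = 5 - (4*D - 1) = 5 - (-1 + 4*D) = 5 + (1 - 4*D) = 6 - 4*D)
(36*Z(5))*d(-6, 4) = (36*(6 - 4*5))*(1/4) = (36*(6 - 20))*(1/4) = (36*(-14))*(1/4) = -504*1/4 = -126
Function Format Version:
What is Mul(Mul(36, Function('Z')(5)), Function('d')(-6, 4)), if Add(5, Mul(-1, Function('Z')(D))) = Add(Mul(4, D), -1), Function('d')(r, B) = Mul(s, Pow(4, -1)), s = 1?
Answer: -126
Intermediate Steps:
Function('d')(r, B) = Rational(1, 4) (Function('d')(r, B) = Mul(1, Pow(4, -1)) = Mul(1, Rational(1, 4)) = Rational(1, 4))
Function('Z')(D) = Add(6, Mul(-4, D)) (Function('Z')(D) = Add(5, Mul(-1, Add(Mul(4, D), -1))) = Add(5, Mul(-1, Add(-1, Mul(4, D)))) = Add(5, Add(1, Mul(-4, D))) = Add(6, Mul(-4, D)))
Mul(Mul(36, Function('Z')(5)), Function('d')(-6, 4)) = Mul(Mul(36, Add(6, Mul(-4, 5))), Rational(1, 4)) = Mul(Mul(36, Add(6, -20)), Rational(1, 4)) = Mul(Mul(36, -14), Rational(1, 4)) = Mul(-504, Rational(1, 4)) = -126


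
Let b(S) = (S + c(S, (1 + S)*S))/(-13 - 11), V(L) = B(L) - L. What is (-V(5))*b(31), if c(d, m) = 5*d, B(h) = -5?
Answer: -155/2 ≈ -77.500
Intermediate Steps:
V(L) = -5 - L
b(S) = -S/4 (b(S) = (S + 5*S)/(-13 - 11) = (6*S)/(-24) = (6*S)*(-1/24) = -S/4)
(-V(5))*b(31) = (-(-5 - 1*5))*(-¼*31) = -(-5 - 5)*(-31/4) = -1*(-10)*(-31/4) = 10*(-31/4) = -155/2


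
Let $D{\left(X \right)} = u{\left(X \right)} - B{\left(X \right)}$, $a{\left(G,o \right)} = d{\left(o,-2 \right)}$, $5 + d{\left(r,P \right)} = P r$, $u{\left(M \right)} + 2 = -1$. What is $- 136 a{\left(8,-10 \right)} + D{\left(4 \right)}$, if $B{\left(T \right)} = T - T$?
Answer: $-2043$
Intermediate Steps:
$u{\left(M \right)} = -3$ ($u{\left(M \right)} = -2 - 1 = -3$)
$B{\left(T \right)} = 0$
$d{\left(r,P \right)} = -5 + P r$
$a{\left(G,o \right)} = -5 - 2 o$
$D{\left(X \right)} = -3$ ($D{\left(X \right)} = -3 - 0 = -3 + 0 = -3$)
$- 136 a{\left(8,-10 \right)} + D{\left(4 \right)} = - 136 \left(-5 - -20\right) - 3 = - 136 \left(-5 + 20\right) - 3 = \left(-136\right) 15 - 3 = -2040 - 3 = -2043$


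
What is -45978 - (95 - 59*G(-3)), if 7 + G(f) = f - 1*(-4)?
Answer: -46427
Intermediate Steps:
G(f) = -3 + f (G(f) = -7 + (f - 1*(-4)) = -7 + (f + 4) = -7 + (4 + f) = -3 + f)
-45978 - (95 - 59*G(-3)) = -45978 - (95 - 59*(-3 - 3)) = -45978 - (95 - 59*(-6)) = -45978 - (95 + 354) = -45978 - 1*449 = -45978 - 449 = -46427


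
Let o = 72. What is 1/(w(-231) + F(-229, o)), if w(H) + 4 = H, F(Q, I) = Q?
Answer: -1/464 ≈ -0.0021552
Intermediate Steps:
w(H) = -4 + H
1/(w(-231) + F(-229, o)) = 1/((-4 - 231) - 229) = 1/(-235 - 229) = 1/(-464) = -1/464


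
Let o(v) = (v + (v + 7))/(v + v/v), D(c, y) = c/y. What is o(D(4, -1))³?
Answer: 1/27 ≈ 0.037037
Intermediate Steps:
o(v) = (7 + 2*v)/(1 + v) (o(v) = (v + (7 + v))/(v + 1) = (7 + 2*v)/(1 + v))
o(D(4, -1))³ = ((7 + 2*(4/(-1)))/(1 + 4/(-1)))³ = ((7 + 2*(4*(-1)))/(1 + 4*(-1)))³ = ((7 + 2*(-4))/(1 - 4))³ = ((7 - 8)/(-3))³ = (-⅓*(-1))³ = (⅓)³ = 1/27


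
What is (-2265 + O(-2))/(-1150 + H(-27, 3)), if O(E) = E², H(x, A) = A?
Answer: 2261/1147 ≈ 1.9712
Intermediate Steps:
(-2265 + O(-2))/(-1150 + H(-27, 3)) = (-2265 + (-2)²)/(-1150 + 3) = (-2265 + 4)/(-1147) = -2261*(-1/1147) = 2261/1147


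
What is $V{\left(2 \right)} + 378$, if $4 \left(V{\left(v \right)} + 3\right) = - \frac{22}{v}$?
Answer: $\frac{1489}{4} \approx 372.25$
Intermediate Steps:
$V{\left(v \right)} = -3 - \frac{11}{2 v}$ ($V{\left(v \right)} = -3 + \frac{\left(-22\right) \frac{1}{v}}{4} = -3 - \frac{11}{2 v}$)
$V{\left(2 \right)} + 378 = \left(-3 - \frac{11}{2 \cdot 2}\right) + 378 = \left(-3 - \frac{11}{4}\right) + 378 = - \frac{23}{4} + 378 = \frac{1489}{4}$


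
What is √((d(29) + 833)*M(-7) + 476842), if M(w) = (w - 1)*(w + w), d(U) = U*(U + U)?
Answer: √758522 ≈ 870.93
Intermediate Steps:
d(U) = 2*U² (d(U) = U*(2*U) = 2*U²)
M(w) = 2*w*(-1 + w) (M(w) = (-1 + w)*(2*w) = 2*w*(-1 + w))
√((d(29) + 833)*M(-7) + 476842) = √((2*29² + 833)*(2*(-7)*(-1 - 7)) + 476842) = √((2*841 + 833)*(2*(-7)*(-8)) + 476842) = √((1682 + 833)*112 + 476842) = √(2515*112 + 476842) = √(281680 + 476842) = √758522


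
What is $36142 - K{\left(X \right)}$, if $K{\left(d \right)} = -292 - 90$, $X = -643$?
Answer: $36524$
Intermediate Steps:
$K{\left(d \right)} = -382$ ($K{\left(d \right)} = -292 - 90 = -382$)
$36142 - K{\left(X \right)} = 36142 - -382 = 36142 + 382 = 36524$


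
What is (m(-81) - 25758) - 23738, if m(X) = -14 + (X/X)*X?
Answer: -49591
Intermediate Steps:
m(X) = -14 + X (m(X) = -14 + 1*X = -14 + X)
(m(-81) - 25758) - 23738 = ((-14 - 81) - 25758) - 23738 = (-95 - 25758) - 23738 = -25853 - 23738 = -49591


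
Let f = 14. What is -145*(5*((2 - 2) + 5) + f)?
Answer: -5655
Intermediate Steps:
-145*(5*((2 - 2) + 5) + f) = -145*(5*((2 - 2) + 5) + 14) = -145*(5*(0 + 5) + 14) = -145*(5*5 + 14) = -145*(25 + 14) = -145*39 = -5655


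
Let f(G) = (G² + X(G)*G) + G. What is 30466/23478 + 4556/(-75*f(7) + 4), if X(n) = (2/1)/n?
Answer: 6359867/25508847 ≈ 0.24932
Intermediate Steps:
X(n) = 2/n (X(n) = (2*1)/n = 2/n)
f(G) = 2 + G + G² (f(G) = (G² + (2/G)*G) + G = (G² + 2) + G = (2 + G²) + G = 2 + G + G²)
30466/23478 + 4556/(-75*f(7) + 4) = 30466/23478 + 4556/(-75*(2 + 7*(1 + 7)) + 4) = 30466*(1/23478) + 4556/(-75*(2 + 7*8) + 4) = 15233/11739 + 4556/(-75*(2 + 56) + 4) = 15233/11739 + 4556/(-75*58 + 4) = 15233/11739 + 4556/(-4350 + 4) = 15233/11739 + 4556/(-4346) = 15233/11739 + 4556*(-1/4346) = 15233/11739 - 2278/2173 = 6359867/25508847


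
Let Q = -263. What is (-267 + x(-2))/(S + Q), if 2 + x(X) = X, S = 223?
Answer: 271/40 ≈ 6.7750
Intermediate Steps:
x(X) = -2 + X
(-267 + x(-2))/(S + Q) = (-267 + (-2 - 2))/(223 - 263) = (-267 - 4)/(-40) = -271*(-1/40) = 271/40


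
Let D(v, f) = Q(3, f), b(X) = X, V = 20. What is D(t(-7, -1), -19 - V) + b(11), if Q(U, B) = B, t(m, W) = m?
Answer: -28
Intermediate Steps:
D(v, f) = f
D(t(-7, -1), -19 - V) + b(11) = (-19 - 1*20) + 11 = (-19 - 20) + 11 = -39 + 11 = -28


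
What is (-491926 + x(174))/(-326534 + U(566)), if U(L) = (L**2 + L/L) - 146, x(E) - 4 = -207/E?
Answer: 28531545/366734 ≈ 77.799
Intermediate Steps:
x(E) = 4 - 207/E
U(L) = -145 + L**2 (U(L) = (L**2 + 1) - 146 = (1 + L**2) - 146 = -145 + L**2)
(-491926 + x(174))/(-326534 + U(566)) = (-491926 + (4 - 207/174))/(-326534 + (-145 + 566**2)) = (-491926 + (4 - 207*1/174))/(-326534 + (-145 + 320356)) = (-491926 + (4 - 69/58))/(-326534 + 320211) = (-491926 + 163/58)/(-6323) = -28531545/58*(-1/6323) = 28531545/366734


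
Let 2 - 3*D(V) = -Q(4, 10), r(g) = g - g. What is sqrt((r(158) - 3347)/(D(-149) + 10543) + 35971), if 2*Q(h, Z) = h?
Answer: sqrt(35993944423066)/31633 ≈ 189.66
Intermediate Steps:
Q(h, Z) = h/2
r(g) = 0
D(V) = 4/3 (D(V) = 2/3 - (-1)*(1/2)*4/3 = 2/3 - (-1)*2/3 = 2/3 - 1/3*(-2) = 2/3 + 2/3 = 4/3)
sqrt((r(158) - 3347)/(D(-149) + 10543) + 35971) = sqrt((0 - 3347)/(4/3 + 10543) + 35971) = sqrt(-3347/31633/3 + 35971) = sqrt(-3347*3/31633 + 35971) = sqrt(-10041/31633 + 35971) = sqrt(1137860602/31633) = sqrt(35993944423066)/31633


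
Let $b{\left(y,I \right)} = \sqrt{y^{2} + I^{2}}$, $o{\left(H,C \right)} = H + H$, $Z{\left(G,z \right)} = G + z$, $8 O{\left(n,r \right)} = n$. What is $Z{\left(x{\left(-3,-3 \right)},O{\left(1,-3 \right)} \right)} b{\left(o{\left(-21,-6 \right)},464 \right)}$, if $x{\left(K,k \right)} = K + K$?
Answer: $- \frac{47 \sqrt{54265}}{4} \approx -2737.1$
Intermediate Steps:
$O{\left(n,r \right)} = \frac{n}{8}$
$x{\left(K,k \right)} = 2 K$
$o{\left(H,C \right)} = 2 H$
$b{\left(y,I \right)} = \sqrt{I^{2} + y^{2}}$
$Z{\left(x{\left(-3,-3 \right)},O{\left(1,-3 \right)} \right)} b{\left(o{\left(-21,-6 \right)},464 \right)} = \left(2 \left(-3\right) + \frac{1}{8} \cdot 1\right) \sqrt{464^{2} + \left(2 \left(-21\right)\right)^{2}} = \left(-6 + \frac{1}{8}\right) \sqrt{215296 + \left(-42\right)^{2}} = - \frac{47 \sqrt{215296 + 1764}}{8} = - \frac{47 \sqrt{217060}}{8} = - \frac{47 \cdot 2 \sqrt{54265}}{8} = - \frac{47 \sqrt{54265}}{4}$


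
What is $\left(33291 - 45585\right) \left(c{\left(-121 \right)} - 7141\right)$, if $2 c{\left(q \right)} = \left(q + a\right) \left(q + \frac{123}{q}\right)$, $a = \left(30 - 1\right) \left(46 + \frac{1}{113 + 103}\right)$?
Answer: $\frac{724319556865}{726} \approx 9.9769 \cdot 10^{8}$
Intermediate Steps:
$a = \frac{288173}{216}$ ($a = 29 \left(46 + \frac{1}{216}\right) = 29 \cdot \frac{9937}{216} = \frac{288173}{216} \approx 1334.1$)
$c{\left(q \right)} = \frac{\left(\frac{288173}{216} + q\right) \left(q + \frac{123}{q}\right)}{2}$ ($c{\left(q \right)} = \frac{\left(q + \frac{288173}{216}\right) \left(q + \frac{123}{q}\right)}{2} = \frac{\left(\frac{288173}{216} + q\right) \left(q + \frac{123}{q}\right)}{2}$)
$\left(33291 - 45585\right) \left(c{\left(-121 \right)} - 7141\right) = \left(33291 - 45585\right) \left(\frac{35445279 - 121 \left(26568 + 216 \left(-121\right)^{2} + 288173 \left(-121\right)\right)}{432 \left(-121\right)} - 7141\right) = - 12294 \left(\frac{1}{432} \left(- \frac{1}{121}\right) \left(35445279 - 121 \left(26568 + 216 \cdot 14641 - 34868933\right)\right) - 7141\right) = - 12294 \left(\frac{1}{432} \left(- \frac{1}{121}\right) \left(35445279 - 121 \left(26568 + 3162456 - 34868933\right)\right) - 7141\right) = - 12294 \left(\frac{1}{432} \left(- \frac{1}{121}\right) \left(35445279 - -3833268989\right) - 7141\right) = - 12294 \left(\frac{1}{432} \left(- \frac{1}{121}\right) \left(35445279 + 3833268989\right) - 7141\right) = - 12294 \left(\frac{1}{432} \left(- \frac{1}{121}\right) 3868714268 - 7141\right) = - 12294 \left(- \frac{967178567}{13068} - 7141\right) = \left(-12294\right) \left(- \frac{1060497155}{13068}\right) = \frac{724319556865}{726}$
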